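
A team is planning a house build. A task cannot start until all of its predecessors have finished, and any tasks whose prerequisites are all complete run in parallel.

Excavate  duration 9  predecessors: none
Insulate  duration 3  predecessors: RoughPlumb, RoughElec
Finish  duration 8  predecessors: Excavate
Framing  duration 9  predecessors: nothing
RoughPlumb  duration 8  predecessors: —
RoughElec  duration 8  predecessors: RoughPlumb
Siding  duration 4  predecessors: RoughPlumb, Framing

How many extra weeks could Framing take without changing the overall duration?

6

Critical path: RoughPlumb→RoughElec→Insulate = 8+8+3 = 19, so the finish is 19 weeks.
Framing finishes as early as 9 and must finish by 15.
Float = 19 − 13 = 6.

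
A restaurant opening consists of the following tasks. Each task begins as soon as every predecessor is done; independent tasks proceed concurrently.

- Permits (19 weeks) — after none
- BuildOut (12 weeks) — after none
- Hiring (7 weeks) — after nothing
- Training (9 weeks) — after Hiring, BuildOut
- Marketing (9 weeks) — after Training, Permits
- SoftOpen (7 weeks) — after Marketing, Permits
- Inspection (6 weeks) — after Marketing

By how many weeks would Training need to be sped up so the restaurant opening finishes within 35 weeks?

Current finish: 37 weeks; target: 35.
Training is on every critical path, so each week cut from Training cuts the finish by one (this holds down to a finish of 35).
Need 37 − 35 = 2 weeks off Training → Training becomes 7 weeks, finish becomes 35.

2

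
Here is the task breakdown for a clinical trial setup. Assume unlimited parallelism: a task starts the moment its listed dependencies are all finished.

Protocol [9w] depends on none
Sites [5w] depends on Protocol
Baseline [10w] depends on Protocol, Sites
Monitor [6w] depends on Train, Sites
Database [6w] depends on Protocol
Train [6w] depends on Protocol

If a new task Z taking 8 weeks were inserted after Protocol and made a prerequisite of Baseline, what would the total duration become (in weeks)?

27

Originally the plan takes 24 weeks.
With Z inserted, Baseline now waits for max(Protocol, Sites, Z).
New critical path: Protocol→Z→Baseline = 9+8+10 = 27 ⇒ 27 weeks.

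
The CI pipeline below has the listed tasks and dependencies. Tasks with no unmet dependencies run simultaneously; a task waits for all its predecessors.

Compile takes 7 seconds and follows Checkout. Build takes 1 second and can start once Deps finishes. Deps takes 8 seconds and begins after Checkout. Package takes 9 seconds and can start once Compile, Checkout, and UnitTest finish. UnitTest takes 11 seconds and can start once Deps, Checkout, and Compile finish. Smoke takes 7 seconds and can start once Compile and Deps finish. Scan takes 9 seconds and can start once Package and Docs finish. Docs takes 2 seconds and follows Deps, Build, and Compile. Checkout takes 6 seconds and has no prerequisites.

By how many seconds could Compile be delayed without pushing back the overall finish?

1

Checkout→Deps→UnitTest→Package→Scan = 6+8+11+9+9 = 43 sets the makespan at 43 seconds.
Compile finishes as early as 13 and must finish by 14.
Slack of Compile = 7 − 6 = 1 second.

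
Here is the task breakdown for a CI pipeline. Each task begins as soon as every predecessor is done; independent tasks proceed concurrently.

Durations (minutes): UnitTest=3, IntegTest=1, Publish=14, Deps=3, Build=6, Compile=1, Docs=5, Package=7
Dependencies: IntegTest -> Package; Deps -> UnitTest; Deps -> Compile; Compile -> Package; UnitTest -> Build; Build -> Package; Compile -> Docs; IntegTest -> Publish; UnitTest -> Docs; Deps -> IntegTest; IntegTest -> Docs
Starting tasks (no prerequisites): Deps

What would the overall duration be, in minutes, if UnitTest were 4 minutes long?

20

Baseline: Deps→UnitTest→Build→Package = 3+3+6+7 = 19 → 19 minutes.
UnitTest is on the critical path; changing it to 4 makes that path 20 minutes.
The critical path is still Deps→UnitTest→Build→Package; finish is now 20 minutes.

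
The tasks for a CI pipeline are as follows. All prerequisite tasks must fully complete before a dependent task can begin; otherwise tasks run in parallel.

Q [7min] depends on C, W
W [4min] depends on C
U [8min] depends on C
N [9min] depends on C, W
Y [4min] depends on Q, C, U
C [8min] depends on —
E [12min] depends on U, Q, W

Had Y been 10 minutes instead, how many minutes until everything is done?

The binding path is C→W→Q→E = 8+4+7+12 = 31; finish at 31 minutes.
Y has 8 minutes of float (longest path through it is 23).
That remains the longest chain; total 31 minutes.

31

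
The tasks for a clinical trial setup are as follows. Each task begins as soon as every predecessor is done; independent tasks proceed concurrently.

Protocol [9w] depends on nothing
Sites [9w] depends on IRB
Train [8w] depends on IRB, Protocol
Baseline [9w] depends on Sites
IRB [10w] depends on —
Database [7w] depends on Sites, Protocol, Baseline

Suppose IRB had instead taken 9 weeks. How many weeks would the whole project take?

Baseline: IRB→Sites→Baseline→Database = 10+9+9+7 = 35 → 35 weeks.
IRB is on the critical path; changing it to 9 makes that path 34 weeks.
The critical path is still IRB→Sites→Baseline→Database; finish is now 34 weeks.

34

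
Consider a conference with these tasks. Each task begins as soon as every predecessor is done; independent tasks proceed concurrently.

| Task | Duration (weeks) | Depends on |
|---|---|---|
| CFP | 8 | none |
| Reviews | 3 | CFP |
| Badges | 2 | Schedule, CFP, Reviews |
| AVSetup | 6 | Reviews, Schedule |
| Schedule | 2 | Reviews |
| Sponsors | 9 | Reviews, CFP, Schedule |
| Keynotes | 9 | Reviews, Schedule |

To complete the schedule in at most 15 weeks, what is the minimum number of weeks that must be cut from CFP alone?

Current finish: 22 weeks; target: 15.
CFP is on every critical path, so each week cut from CFP cuts the finish by one (this holds down to a finish of 15).
Need 22 − 15 = 7 weeks off CFP → CFP becomes 1 week, finish becomes 15.

7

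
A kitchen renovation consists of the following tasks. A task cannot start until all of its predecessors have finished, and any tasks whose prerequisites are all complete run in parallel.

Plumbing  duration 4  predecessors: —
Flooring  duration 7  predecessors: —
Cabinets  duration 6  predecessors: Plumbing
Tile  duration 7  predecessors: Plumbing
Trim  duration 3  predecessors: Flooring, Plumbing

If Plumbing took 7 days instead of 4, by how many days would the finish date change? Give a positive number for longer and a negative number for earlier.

Baseline: Plumbing→Tile = 4+7 = 11 → 11 days.
Plumbing lies on that path, so at 7 days the path becomes 14 days.
That remains the longest chain; total 14 days.
Change in finish: 14 − 11 = +3 days.

3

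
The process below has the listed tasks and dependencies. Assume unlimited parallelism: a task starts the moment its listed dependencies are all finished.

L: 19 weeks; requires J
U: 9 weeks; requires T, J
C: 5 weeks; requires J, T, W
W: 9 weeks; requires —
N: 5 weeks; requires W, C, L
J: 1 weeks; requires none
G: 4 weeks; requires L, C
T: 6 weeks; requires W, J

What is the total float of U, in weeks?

Critical path: J→L→N = 1+19+5 = 25, so the finish is 25 weeks.
U finishes as early as 24 and must finish by 25.
So U can slip 25 − 24 = 1 week.

1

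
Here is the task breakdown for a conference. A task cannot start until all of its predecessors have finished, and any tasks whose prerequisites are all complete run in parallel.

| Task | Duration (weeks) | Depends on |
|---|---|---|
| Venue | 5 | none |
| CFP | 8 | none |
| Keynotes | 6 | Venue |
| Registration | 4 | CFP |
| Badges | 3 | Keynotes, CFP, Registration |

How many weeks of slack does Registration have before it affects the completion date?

0

Critical path: CFP→Registration→Badges = 8+4+3 = 15, so the finish is 15 weeks.
The longest chain containing Registration totals 15 weeks.
Slack of Registration = 8 − 8 = 0 weeks.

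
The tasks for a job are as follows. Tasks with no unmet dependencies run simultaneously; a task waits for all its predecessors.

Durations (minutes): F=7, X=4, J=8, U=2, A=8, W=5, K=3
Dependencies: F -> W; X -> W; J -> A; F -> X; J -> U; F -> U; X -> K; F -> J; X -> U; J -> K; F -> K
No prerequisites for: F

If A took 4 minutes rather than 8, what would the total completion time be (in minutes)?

19

Critical path before the change: F→J→A = 7+8+8 = 23 giving 23 minutes.
Since A is critical, the -4 change carries straight to that chain (now 19 minutes).
No other chain overtakes it, so the finish is 19 minutes.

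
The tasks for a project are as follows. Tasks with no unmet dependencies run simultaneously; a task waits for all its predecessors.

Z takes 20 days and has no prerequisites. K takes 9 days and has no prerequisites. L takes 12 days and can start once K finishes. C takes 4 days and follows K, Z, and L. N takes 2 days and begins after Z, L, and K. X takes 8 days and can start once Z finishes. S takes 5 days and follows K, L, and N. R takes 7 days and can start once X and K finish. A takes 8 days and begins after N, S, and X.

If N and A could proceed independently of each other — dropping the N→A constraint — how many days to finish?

36

Before: longest chain Z→X→A = 20+8+8 = 36, finish 36.
Dropping N→A doesn't change A's earliest start (28); another predecessor still binds.
After: Z→X→A = 20+8+8 = 36 → 36 days.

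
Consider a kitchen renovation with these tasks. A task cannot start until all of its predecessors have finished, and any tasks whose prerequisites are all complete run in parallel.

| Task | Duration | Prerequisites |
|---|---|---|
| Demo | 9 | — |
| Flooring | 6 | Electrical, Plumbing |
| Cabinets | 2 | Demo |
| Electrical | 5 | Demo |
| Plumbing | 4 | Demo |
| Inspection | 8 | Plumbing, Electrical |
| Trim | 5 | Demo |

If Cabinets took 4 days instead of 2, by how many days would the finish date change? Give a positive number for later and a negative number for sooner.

Actual critical path: Demo→Electrical→Inspection = 9+5+8 = 22 ⇒ 22 days.
The longest path through Cabinets is only 11 days, so Cabinets has float 11.
The critical path is still Demo→Electrical→Inspection; finish is now 22 days.
Change in finish: 22 − 22 = +0 days.

0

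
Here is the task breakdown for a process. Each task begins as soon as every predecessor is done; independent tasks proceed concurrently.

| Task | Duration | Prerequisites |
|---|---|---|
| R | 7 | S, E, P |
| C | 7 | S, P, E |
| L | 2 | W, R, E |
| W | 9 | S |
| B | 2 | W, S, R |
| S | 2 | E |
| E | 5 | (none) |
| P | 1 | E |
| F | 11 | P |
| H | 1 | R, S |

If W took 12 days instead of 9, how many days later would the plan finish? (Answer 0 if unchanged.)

Critical path before the change: E→S→W→L = 5+2+9+2 = 18 giving 18 days.
W lies on that path, so at 12 days the path becomes 21 days.
No other chain overtakes it, so the finish is 21 days.
Change in finish: 21 − 18 = +3 days.

3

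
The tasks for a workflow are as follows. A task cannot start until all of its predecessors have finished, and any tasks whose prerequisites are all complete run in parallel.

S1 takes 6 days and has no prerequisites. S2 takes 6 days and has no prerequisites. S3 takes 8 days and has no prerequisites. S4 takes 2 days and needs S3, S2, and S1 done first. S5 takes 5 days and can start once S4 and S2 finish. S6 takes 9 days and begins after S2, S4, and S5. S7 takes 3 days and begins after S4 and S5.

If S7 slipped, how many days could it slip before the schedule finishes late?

S3→S4→S5→S6 = 8+2+5+9 = 24 sets the makespan at 24 days.
The longest chain containing S7 totals 18 days.
So S7 can slip 24 − 18 = 6 days.

6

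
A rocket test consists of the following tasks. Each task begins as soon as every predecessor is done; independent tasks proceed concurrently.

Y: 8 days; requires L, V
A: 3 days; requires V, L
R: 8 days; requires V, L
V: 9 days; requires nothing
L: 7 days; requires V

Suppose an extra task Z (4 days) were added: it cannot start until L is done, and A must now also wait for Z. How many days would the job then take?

24

Originally the job takes 24 days.
With Z inserted, A now waits for max(V, L, Z).
New critical path: V→L→Y = 9+7+8 = 24 ⇒ 24 days.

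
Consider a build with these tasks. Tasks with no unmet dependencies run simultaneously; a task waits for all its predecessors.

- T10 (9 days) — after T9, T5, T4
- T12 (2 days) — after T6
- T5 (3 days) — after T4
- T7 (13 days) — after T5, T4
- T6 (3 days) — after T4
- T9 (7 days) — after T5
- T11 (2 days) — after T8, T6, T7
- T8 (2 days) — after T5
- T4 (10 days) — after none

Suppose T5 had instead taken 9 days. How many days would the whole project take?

As given, the longest chain is T4→T5→T9→T10 = 10+3+7+9 = 29, so the finish is 29 days.
Since T5 is critical, the +6 change carries straight to that chain (now 35 days).
That remains the longest chain; total 35 days.

35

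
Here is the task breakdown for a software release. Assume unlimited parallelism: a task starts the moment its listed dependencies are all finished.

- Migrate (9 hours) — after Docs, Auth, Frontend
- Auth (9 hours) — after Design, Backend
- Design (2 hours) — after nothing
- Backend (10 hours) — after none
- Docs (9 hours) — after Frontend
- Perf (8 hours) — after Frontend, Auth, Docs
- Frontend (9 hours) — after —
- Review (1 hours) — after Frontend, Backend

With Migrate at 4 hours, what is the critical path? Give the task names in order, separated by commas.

Backend, Auth, Perf

The binding path is Backend→Auth→Migrate = 10+9+9 = 28; finish at 28 hours.
Since Migrate is critical, the -5 change carries straight to that chain (now 23 hours).
Now Backend→Auth→Perf = 10+9+8 = 27 is longest, so the finish becomes 27 hours.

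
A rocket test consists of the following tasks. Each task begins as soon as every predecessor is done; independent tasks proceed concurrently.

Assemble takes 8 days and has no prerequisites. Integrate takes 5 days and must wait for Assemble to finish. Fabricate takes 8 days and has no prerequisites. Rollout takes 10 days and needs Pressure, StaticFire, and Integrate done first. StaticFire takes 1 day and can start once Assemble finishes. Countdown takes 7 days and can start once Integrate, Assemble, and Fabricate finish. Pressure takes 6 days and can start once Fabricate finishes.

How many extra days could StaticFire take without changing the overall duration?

Fabricate→Pressure→Rollout = 8+6+10 = 24 sets the makespan at 24 days.
StaticFire finishes as early as 9 and must finish by 14.
Slack of StaticFire = 13 − 8 = 5 days.

5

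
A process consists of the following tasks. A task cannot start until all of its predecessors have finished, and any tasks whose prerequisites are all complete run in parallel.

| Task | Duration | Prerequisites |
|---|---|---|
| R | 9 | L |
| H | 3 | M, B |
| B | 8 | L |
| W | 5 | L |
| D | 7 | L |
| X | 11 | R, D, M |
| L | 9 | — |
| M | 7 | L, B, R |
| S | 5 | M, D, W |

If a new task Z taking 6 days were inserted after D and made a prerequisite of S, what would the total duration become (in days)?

36

Originally the project takes 36 days.
With Z inserted, S now waits for max(M, D, W, Z).
New critical path: L→R→M→X = 9+9+7+11 = 36 ⇒ 36 days.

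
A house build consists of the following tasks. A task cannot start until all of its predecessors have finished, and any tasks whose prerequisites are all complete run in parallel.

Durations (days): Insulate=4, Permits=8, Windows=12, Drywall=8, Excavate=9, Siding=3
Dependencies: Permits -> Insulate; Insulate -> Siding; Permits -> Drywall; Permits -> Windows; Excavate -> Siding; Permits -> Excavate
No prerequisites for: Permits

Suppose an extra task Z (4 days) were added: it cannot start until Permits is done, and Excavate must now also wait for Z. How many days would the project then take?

24

Originally the project takes 20 days.
With Z inserted, Excavate now waits for max(Permits, Z).
New critical path: Permits→Z→Excavate→Siding = 8+4+9+3 = 24 ⇒ 24 days.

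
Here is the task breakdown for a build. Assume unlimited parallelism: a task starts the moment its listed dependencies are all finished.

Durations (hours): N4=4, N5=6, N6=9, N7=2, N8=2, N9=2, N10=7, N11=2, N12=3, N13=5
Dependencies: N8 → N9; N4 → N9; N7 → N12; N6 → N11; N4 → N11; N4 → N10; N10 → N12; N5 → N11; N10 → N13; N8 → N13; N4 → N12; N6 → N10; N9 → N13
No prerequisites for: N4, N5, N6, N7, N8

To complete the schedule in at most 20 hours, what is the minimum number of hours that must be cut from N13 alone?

1

Current finish: 21 hours; target: 20.
N13 is on every critical path, so each hour cut from N13 cuts the finish by one (this holds down to a finish of 19).
Need 21 − 20 = 1 hour off N13 → N13 becomes 4 hours, finish becomes 20.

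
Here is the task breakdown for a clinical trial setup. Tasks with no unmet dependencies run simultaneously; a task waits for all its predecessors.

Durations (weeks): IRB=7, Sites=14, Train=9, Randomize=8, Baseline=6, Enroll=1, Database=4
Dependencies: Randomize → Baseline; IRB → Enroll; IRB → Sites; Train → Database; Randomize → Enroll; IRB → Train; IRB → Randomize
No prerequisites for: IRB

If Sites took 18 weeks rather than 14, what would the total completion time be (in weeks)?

Critical path before the change: IRB→Sites = 7+14 = 21 giving 21 weeks.
Sites is on the critical path; changing it to 18 makes that path 25 weeks.
No other chain overtakes it, so the finish is 25 weeks.

25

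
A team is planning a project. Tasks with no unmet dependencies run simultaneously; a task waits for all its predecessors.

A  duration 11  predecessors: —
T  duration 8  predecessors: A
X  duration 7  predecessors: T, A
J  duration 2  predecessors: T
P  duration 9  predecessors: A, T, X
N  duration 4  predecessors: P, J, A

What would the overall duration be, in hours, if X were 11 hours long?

43

Baseline: A→T→X→P→N = 11+8+7+9+4 = 39 → 39 hours.
X is on the critical path; changing it to 11 makes that path 43 hours.
That remains the longest chain; total 43 hours.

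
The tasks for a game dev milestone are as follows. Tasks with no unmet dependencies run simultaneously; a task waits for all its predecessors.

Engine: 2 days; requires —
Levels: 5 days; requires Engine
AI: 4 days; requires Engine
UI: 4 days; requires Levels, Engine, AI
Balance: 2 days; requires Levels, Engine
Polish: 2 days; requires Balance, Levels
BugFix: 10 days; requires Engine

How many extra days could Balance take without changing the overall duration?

1

Engine→BugFix = 2+10 = 12 sets the makespan at 12 days.
The longest chain containing Balance totals 11 days.
Float = 12 − 11 = 1.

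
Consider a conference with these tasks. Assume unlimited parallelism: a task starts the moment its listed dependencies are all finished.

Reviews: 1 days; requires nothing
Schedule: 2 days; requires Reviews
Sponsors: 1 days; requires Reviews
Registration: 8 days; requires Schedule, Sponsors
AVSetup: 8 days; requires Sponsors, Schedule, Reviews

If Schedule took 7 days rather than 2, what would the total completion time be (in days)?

16

As given, the longest chain is Reviews→Schedule→Registration = 1+2+8 = 11, so the finish is 11 days.
Since Schedule is critical, the +5 change carries straight to that chain (now 16 days).
The critical path is still Reviews→Schedule→Registration; finish is now 16 days.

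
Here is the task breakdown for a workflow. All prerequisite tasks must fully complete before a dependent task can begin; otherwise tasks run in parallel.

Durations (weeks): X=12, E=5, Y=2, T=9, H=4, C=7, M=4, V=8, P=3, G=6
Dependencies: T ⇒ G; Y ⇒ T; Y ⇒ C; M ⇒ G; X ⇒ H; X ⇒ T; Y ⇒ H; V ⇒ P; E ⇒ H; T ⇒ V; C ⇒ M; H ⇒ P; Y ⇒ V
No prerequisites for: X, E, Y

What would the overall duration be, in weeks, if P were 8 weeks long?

37

As given, the longest chain is X→T→V→P = 12+9+8+3 = 32, so the finish is 32 weeks.
P is on the critical path; changing it to 8 makes that path 37 weeks.
No other chain overtakes it, so the finish is 37 weeks.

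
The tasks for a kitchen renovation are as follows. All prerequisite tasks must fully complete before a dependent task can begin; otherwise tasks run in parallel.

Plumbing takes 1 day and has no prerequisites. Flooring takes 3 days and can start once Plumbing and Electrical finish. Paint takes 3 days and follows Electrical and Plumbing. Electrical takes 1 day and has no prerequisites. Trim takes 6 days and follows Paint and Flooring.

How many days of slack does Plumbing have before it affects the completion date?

Plumbing→Flooring→Trim = 1+3+6 = 10 sets the makespan at 10 days.
Longest path through Plumbing: 10 days (earliest finish 1, latest finish 1).
So Plumbing can slip 1 − 1 = 0 days.

0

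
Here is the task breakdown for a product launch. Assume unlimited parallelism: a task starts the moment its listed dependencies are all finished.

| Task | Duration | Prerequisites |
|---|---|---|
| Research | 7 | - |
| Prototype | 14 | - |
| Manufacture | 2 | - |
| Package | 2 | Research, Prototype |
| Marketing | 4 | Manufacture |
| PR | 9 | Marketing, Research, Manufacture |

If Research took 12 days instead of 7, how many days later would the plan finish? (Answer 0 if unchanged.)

5

Actual critical path: Research→PR = 7+9 = 16 ⇒ 16 days.
Since Research is critical, the +5 change carries straight to that chain (now 21 days).
The critical path is still Research→PR; finish is now 21 days.
Change in finish: 21 − 16 = +5 days.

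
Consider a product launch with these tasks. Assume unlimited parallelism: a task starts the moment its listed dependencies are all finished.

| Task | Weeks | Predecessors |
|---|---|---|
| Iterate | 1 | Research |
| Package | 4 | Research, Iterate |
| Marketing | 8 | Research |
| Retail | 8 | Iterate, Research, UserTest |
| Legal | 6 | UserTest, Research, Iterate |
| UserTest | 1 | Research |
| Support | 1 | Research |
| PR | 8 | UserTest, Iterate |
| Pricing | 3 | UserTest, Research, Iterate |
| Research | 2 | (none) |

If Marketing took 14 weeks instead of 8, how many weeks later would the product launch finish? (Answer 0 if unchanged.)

Actual critical path: Research→UserTest→PR = 2+1+8 = 11 ⇒ 11 weeks.
Marketing has 1 week of float (longest path through it is 10).
The binding chain switches to Research→Marketing = 2+14 = 16; finish 16 weeks.
Change in finish: 16 − 11 = +5 weeks.

5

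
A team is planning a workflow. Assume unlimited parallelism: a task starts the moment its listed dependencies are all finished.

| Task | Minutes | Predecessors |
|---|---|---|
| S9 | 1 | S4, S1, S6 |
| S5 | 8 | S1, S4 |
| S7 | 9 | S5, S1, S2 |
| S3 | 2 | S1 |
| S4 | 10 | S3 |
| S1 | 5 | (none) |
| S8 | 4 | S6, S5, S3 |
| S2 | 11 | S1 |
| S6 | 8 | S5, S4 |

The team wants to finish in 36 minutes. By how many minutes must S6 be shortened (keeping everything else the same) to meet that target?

1

Current finish: 37 minutes; target: 36.
S6 is on every critical path, so each minute cut from S6 cuts the finish by one (this holds down to a finish of 34).
Need 37 − 36 = 1 minute off S6 → S6 becomes 7 minutes, finish becomes 36.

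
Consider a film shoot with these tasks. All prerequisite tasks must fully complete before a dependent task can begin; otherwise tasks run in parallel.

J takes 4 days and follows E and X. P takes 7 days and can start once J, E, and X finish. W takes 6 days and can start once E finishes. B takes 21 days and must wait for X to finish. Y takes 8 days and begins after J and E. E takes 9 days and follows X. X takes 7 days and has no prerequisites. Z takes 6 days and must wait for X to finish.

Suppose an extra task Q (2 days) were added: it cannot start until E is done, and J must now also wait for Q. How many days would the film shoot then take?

30

Originally the film shoot takes 28 days.
With Q inserted, J now waits for max(E, X, Q).
New critical path: X→E→Q→J→Y = 7+9+2+4+8 = 30 ⇒ 30 days.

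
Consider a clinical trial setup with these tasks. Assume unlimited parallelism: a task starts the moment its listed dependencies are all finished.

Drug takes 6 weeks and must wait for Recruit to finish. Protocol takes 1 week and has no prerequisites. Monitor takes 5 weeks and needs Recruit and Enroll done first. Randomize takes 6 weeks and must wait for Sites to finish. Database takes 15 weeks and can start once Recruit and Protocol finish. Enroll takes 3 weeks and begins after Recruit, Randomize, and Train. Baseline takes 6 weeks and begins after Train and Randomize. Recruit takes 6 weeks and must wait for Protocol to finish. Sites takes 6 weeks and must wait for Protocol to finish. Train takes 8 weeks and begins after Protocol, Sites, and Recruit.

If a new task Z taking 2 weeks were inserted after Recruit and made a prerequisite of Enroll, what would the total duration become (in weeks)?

Originally the project takes 23 weeks.
With Z inserted, Enroll now waits for max(Recruit, Randomize, Train, Z).
New critical path: Protocol→Sites→Train→Enroll→Monitor = 1+6+8+3+5 = 23 ⇒ 23 weeks.

23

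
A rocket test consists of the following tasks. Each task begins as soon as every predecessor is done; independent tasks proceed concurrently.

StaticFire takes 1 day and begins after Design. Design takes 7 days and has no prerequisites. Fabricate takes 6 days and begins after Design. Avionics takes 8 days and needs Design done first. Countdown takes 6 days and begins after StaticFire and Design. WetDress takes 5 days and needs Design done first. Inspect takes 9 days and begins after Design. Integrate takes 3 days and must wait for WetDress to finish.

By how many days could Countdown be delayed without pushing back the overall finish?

2

The longest chain is Design→Inspect = 7+9 = 16; overall finish 16 days.
Longest path through Countdown: 14 days (earliest finish 14, latest finish 16).
So Countdown can slip 16 − 14 = 2 days.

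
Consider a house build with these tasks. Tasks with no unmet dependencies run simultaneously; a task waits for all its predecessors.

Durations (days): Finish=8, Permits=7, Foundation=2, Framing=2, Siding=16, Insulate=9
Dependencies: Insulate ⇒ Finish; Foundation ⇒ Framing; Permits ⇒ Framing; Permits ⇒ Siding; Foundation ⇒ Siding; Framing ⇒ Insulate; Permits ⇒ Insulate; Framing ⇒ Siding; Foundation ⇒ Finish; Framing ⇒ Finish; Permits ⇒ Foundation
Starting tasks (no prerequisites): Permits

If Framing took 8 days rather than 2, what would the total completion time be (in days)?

As given, the longest chain is Permits→Foundation→Framing→Insulate→Finish = 7+2+2+9+8 = 28, so the finish is 28 days.
Framing lies on that path, so at 8 days the path becomes 34 days.
That remains the longest chain; total 34 days.

34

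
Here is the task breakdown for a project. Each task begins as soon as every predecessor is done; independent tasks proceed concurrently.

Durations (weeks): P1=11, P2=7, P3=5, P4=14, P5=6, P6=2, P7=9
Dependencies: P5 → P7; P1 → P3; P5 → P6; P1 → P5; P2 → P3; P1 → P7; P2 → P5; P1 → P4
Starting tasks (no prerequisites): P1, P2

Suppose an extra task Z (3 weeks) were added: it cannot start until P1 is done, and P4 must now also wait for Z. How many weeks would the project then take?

28

Originally the project takes 26 weeks.
With Z inserted, P4 now waits for max(P1, Z).
New critical path: P1→Z→P4 = 11+3+14 = 28 ⇒ 28 weeks.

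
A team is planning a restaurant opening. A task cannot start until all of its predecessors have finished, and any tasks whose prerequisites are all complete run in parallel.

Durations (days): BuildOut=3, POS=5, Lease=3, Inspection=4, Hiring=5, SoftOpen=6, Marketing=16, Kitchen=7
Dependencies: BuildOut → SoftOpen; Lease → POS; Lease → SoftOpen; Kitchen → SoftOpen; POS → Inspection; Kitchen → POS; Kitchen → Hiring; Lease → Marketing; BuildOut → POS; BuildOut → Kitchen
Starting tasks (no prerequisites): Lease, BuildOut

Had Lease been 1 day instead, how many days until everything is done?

Baseline: Lease→Marketing = 3+16 = 19 → 19 days.
Lease lies on that path, so at 1 day the path becomes 17 days.
New critical path: BuildOut→Kitchen→POS→Inspection = 3+7+5+4 = 19 ⇒ 19 days.

19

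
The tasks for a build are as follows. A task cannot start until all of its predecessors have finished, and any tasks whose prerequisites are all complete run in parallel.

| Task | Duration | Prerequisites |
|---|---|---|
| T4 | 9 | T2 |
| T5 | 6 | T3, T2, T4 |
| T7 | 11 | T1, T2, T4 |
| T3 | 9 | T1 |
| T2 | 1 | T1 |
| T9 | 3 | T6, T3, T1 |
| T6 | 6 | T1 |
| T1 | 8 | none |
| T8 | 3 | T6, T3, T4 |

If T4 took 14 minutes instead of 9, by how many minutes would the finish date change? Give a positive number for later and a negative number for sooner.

5

The binding path is T1→T2→T4→T7 = 8+1+9+11 = 29; finish at 29 minutes.
Since T4 is critical, the +5 change carries straight to that chain (now 34 minutes).
No other chain overtakes it, so the finish is 34 minutes.
Change in finish: 34 − 29 = +5 minutes.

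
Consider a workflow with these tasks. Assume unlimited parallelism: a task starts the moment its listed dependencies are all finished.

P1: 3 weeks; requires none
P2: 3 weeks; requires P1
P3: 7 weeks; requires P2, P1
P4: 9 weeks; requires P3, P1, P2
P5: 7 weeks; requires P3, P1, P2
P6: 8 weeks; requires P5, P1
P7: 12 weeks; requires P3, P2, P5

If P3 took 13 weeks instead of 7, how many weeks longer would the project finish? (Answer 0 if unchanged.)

6

Critical path before the change: P1→P2→P3→P5→P7 = 3+3+7+7+12 = 32 giving 32 weeks.
P3 lies on that path, so at 13 weeks the path becomes 38 weeks.
The critical path is still P1→P2→P3→P5→P7; finish is now 38 weeks.
Change in finish: 38 − 32 = +6 weeks.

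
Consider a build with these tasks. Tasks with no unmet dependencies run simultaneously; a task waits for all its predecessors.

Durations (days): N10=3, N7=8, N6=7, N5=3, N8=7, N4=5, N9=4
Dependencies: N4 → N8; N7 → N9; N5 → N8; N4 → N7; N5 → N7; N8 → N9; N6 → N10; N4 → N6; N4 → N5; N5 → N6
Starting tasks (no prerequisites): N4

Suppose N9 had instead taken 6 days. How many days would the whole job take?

22

Actual critical path: N4→N5→N7→N9 = 5+3+8+4 = 20 ⇒ 20 days.
N9 lies on that path, so at 6 days the path becomes 22 days.
The critical path is still N4→N5→N7→N9; finish is now 22 days.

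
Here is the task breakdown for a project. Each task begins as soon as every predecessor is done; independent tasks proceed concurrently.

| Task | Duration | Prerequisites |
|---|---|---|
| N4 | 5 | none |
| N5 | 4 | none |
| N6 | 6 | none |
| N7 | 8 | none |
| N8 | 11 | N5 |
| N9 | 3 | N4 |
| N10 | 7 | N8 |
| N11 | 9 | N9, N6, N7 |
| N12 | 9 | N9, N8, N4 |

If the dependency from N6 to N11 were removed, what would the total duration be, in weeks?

Before: longest chain N5→N8→N12 = 4+11+9 = 24, finish 24.
Dropping N6→N11 doesn't change N11's earliest start (8); another predecessor still binds.
New critical path: N5→N8→N12 = 4+11+9 = 24 ⇒ 24 weeks.

24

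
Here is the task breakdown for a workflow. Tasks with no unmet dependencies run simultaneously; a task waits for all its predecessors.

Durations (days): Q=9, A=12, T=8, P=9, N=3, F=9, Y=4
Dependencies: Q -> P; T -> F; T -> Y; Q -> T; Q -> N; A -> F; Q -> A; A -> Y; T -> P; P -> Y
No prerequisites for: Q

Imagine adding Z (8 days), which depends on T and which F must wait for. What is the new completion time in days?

Originally the schedule takes 30 days.
With Z inserted, F now waits for max(T, A, Z).
New critical path: Q→T→Z→F = 9+8+8+9 = 34 ⇒ 34 days.

34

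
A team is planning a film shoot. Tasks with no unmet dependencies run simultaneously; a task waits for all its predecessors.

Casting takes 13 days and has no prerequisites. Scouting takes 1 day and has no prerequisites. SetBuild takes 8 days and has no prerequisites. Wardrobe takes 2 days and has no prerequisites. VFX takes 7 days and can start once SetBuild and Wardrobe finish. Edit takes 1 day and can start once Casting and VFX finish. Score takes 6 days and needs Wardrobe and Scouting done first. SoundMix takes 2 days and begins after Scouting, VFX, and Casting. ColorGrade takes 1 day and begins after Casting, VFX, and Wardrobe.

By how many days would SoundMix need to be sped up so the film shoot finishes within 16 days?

Current finish: 17 days; target: 16.
SoundMix is on every critical path, so each day cut from SoundMix cuts the finish by one (this holds down to a finish of 16).
Need 17 − 16 = 1 day off SoundMix → SoundMix becomes 1 day, finish becomes 16.

1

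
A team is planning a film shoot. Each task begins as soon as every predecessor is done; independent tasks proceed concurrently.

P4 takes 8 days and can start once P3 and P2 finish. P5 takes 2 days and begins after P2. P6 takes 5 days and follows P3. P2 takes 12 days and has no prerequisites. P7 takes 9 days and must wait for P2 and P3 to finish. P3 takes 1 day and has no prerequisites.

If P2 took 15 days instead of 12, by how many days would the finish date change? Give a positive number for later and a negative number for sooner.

As given, the longest chain is P2→P7 = 12+9 = 21, so the finish is 21 days.
P2 lies on that path, so at 15 days the path becomes 24 days.
The critical path is still P2→P7; finish is now 24 days.
Change in finish: 24 − 21 = +3 days.

3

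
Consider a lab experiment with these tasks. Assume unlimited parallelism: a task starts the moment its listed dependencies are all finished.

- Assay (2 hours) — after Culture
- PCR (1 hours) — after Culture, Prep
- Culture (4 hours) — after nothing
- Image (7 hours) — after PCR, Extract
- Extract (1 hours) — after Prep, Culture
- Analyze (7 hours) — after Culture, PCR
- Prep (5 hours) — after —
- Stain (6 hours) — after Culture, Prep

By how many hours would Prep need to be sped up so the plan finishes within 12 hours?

1

Current finish: 13 hours; target: 12.
Prep is on every critical path, so each hour cut from Prep cuts the finish by one (this holds down to a finish of 12).
Need 13 − 12 = 1 hour off Prep → Prep becomes 4 hours, finish becomes 12.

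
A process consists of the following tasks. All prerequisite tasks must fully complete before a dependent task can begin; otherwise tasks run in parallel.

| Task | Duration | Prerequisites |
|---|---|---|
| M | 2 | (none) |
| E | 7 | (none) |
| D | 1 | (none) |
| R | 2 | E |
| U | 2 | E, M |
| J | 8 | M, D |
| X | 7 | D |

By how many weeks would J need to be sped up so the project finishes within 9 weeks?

Current finish: 10 weeks; target: 9.
J is on every critical path, so each week cut from J cuts the finish by one (this holds down to a finish of 9).
Need 10 − 9 = 1 week off J → J becomes 7 weeks, finish becomes 9.

1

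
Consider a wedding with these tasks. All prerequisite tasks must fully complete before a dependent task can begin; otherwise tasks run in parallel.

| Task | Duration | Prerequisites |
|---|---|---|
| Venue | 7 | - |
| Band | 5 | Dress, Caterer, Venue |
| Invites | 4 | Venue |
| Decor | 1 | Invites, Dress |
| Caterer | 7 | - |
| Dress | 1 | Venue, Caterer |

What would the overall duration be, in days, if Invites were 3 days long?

Baseline: Venue→Dress→Band = 7+1+5 = 13 → 13 days.
Invites is off the critical path — its longest chain is 12 days, giving 1 of slack.
No other chain overtakes it, so the finish is 13 days.

13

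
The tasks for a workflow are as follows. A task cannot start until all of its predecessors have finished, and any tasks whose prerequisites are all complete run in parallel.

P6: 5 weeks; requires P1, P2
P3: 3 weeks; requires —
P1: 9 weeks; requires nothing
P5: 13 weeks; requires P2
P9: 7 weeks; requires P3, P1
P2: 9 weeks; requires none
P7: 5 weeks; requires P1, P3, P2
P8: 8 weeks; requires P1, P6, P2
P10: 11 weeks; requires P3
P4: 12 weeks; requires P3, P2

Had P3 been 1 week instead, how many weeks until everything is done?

22

Actual critical path: P1→P6→P8 = 9+5+8 = 22 ⇒ 22 weeks.
P3 has 7 weeks of float (longest path through it is 15).
The critical path is still P1→P6→P8; finish is now 22 weeks.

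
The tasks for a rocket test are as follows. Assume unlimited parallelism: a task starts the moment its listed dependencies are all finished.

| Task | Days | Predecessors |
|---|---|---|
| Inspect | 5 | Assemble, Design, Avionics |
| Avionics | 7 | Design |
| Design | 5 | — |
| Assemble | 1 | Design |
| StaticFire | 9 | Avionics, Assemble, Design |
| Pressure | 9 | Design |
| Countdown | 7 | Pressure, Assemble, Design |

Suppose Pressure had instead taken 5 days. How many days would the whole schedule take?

21

As given, the longest chain is Design→Pressure→Countdown = 5+9+7 = 21, so the finish is 21 days.
Pressure lies on that path, so at 5 days the path becomes 17 days.
New critical path: Design→Avionics→StaticFire = 5+7+9 = 21 ⇒ 21 days.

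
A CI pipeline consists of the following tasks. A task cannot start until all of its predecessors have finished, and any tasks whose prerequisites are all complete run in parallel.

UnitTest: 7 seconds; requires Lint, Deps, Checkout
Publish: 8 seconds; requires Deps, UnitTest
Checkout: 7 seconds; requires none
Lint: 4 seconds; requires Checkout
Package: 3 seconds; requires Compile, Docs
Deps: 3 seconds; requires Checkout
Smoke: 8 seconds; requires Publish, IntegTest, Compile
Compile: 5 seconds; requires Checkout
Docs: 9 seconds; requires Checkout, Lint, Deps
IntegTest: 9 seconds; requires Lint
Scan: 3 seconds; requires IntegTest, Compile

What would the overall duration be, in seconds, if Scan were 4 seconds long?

Critical path before the change: Checkout→Lint→UnitTest→Publish→Smoke = 7+4+7+8+8 = 34 giving 34 seconds.
Scan has 11 seconds of float (longest path through it is 23).
No other chain overtakes it, so the finish is 34 seconds.

34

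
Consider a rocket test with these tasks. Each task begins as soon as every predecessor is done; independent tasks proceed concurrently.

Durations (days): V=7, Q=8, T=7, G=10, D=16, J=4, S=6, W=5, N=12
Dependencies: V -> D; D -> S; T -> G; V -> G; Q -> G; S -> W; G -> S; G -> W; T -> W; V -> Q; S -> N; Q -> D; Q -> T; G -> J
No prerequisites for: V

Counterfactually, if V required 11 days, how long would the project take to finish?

54

Actual critical path: V→Q→T→G→S→N = 7+8+7+10+6+12 = 50 ⇒ 50 days.
Since V is critical, the +4 change carries straight to that chain (now 54 days).
The critical path is still V→Q→T→G→S→N; finish is now 54 days.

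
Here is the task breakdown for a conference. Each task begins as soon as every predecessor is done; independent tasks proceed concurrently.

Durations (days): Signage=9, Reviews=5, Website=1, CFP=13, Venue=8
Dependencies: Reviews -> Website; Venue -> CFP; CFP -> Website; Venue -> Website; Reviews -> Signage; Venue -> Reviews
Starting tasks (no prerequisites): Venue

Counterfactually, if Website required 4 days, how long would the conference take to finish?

25

Critical path before the change: Venue→CFP→Website = 8+13+1 = 22 giving 22 days.
Website lies on that path, so at 4 days the path becomes 25 days.
That remains the longest chain; total 25 days.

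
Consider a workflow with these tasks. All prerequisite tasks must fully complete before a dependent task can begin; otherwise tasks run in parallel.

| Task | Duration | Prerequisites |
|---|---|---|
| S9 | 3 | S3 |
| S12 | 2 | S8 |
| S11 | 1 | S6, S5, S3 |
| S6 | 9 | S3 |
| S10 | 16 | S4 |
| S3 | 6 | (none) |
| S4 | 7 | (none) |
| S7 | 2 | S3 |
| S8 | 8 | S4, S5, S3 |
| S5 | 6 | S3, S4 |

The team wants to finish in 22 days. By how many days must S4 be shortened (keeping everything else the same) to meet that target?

Current finish: 23 days; target: 22.
S4 is on every critical path, so each day cut from S4 cuts the finish by one (this holds down to a finish of 22).
Need 23 − 22 = 1 day off S4 → S4 becomes 6 days, finish becomes 22.

1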